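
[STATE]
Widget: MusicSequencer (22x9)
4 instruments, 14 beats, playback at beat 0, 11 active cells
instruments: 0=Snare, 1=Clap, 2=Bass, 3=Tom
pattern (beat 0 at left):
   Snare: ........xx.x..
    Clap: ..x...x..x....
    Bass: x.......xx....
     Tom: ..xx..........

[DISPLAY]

      ▼1234567890123  
 Snare········██·█··  
  Clap··█···█··█····  
  Bass█·······██····  
   Tom··██··········  
                      
                      
                      
                      


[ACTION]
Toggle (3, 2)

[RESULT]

      ▼1234567890123  
 Snare········██·█··  
  Clap··█···█··█····  
  Bass█·······██····  
   Tom···█··········  
                      
                      
                      
                      


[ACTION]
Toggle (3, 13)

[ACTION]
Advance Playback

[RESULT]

      0▼234567890123  
 Snare········██·█··  
  Clap··█···█··█····  
  Bass█·······██····  
   Tom···█·········█  
                      
                      
                      
                      


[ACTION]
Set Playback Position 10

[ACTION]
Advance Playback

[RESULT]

      01234567890▼23  
 Snare········██·█··  
  Clap··█···█··█····  
  Bass█·······██····  
   Tom···█·········█  
                      
                      
                      
                      


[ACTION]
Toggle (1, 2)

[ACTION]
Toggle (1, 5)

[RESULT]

      01234567890▼23  
 Snare········██·█··  
  Clap·····██··█····  
  Bass█·······██····  
   Tom···█·········█  
                      
                      
                      
                      


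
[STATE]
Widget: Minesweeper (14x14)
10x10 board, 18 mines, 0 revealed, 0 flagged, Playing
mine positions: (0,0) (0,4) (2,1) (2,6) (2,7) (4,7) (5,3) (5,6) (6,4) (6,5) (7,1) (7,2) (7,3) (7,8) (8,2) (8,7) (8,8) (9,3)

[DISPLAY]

■■■■■■■■■■    
■■■■■■■■■■    
■■■■■■■■■■    
■■■■■■■■■■    
■■■■■■■■■■    
■■■■■■■■■■    
■■■■■■■■■■    
■■■■■■■■■■    
■■■■■■■■■■    
■■■■■■■■■■    
              
              
              
              


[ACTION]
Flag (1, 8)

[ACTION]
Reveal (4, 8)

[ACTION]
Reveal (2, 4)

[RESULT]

■■■■■■■■■■    
■■1112■■⚑■    
■■1  1■■■■    
■■1  1■■■■    
■■1111■■1■    
■■■■■■■■■■    
■■■■■■■■■■    
■■■■■■■■■■    
■■■■■■■■■■    
■■■■■■■■■■    
              
              
              
              


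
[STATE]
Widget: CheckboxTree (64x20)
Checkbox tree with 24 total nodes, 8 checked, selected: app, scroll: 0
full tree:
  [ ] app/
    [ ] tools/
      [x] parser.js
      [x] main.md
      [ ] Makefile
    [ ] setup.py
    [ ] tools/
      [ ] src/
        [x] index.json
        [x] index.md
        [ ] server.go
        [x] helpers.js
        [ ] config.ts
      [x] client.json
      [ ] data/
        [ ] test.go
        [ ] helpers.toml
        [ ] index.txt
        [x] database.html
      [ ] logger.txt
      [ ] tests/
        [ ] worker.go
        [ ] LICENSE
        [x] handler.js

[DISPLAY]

>[-] app/                                                       
   [-] tools/                                                   
     [x] parser.js                                              
     [x] main.md                                                
     [ ] Makefile                                               
   [ ] setup.py                                                 
   [-] tools/                                                   
     [-] src/                                                   
       [x] index.json                                           
       [x] index.md                                             
       [ ] server.go                                            
       [x] helpers.js                                           
       [ ] config.ts                                            
     [x] client.json                                            
     [-] data/                                                  
       [ ] test.go                                              
       [ ] helpers.toml                                         
       [ ] index.txt                                            
       [x] database.html                                        
     [ ] logger.txt                                             


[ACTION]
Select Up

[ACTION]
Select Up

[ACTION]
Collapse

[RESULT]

>[-] app/                                                       
                                                                
                                                                
                                                                
                                                                
                                                                
                                                                
                                                                
                                                                
                                                                
                                                                
                                                                
                                                                
                                                                
                                                                
                                                                
                                                                
                                                                
                                                                
                                                                


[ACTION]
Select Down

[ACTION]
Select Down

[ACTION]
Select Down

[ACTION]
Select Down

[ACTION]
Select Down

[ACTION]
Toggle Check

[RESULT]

>[x] app/                                                       
                                                                
                                                                
                                                                
                                                                
                                                                
                                                                
                                                                
                                                                
                                                                
                                                                
                                                                
                                                                
                                                                
                                                                
                                                                
                                                                
                                                                
                                                                
                                                                


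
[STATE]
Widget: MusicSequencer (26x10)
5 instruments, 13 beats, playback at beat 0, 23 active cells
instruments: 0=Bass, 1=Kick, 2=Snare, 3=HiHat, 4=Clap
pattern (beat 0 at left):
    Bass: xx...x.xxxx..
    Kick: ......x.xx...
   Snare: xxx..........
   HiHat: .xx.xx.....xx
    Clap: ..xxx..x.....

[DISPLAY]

      ▼123456789012       
  Bass██···█·████··       
  Kick······█·██···       
 Snare███··········       
 HiHat·██·██·····██       
  Clap··███··█·····       
                          
                          
                          
                          


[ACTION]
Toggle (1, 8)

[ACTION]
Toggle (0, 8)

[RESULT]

      ▼123456789012       
  Bass██···█·█·██··       
  Kick······█··█···       
 Snare███··········       
 HiHat·██·██·····██       
  Clap··███··█·····       
                          
                          
                          
                          


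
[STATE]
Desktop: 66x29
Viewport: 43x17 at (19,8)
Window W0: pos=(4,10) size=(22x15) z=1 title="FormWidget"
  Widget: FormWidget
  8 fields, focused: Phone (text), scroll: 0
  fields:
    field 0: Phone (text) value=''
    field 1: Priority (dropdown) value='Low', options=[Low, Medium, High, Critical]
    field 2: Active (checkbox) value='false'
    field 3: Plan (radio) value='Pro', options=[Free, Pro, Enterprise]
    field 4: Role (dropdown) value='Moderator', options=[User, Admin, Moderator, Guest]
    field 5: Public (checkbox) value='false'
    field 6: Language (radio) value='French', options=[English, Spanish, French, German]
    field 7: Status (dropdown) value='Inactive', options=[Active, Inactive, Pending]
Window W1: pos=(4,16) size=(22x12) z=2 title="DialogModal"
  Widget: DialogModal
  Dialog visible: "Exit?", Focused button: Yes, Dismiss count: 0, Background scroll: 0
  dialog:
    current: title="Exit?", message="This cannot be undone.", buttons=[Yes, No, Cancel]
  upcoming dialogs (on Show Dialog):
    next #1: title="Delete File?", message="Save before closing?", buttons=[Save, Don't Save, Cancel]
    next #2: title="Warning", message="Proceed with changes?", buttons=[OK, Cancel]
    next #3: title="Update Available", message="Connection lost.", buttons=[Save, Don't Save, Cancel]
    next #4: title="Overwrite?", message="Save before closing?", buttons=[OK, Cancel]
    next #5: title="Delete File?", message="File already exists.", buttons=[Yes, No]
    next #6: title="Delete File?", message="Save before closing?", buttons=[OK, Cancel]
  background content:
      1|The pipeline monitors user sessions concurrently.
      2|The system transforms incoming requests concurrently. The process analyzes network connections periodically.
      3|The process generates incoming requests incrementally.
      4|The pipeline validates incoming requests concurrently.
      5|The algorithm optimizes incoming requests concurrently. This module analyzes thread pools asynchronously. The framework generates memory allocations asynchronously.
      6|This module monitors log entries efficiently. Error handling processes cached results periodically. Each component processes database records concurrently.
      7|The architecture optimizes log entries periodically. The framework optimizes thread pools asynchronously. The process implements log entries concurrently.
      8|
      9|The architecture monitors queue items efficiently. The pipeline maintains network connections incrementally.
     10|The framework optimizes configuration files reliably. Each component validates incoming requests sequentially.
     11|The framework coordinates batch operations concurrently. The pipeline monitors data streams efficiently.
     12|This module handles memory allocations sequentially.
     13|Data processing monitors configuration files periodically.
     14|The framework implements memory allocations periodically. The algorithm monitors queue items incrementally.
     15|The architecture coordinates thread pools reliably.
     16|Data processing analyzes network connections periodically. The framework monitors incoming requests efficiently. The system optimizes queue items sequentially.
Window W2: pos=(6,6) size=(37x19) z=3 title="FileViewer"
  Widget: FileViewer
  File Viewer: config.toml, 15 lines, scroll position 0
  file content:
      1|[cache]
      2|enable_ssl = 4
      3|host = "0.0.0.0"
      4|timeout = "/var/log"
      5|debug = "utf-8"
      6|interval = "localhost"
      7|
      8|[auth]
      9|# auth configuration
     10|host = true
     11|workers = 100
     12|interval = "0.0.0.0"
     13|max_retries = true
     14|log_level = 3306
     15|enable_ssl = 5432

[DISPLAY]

───────────────────────┨                   
                      ▲┃                   
 4                    █┃                   
0.0"                  ░┃                   
var/log"              ░┃                   
-8"                   ░┃                   
localhost"            ░┃                   
                      ░┃                   
                      ░┃                   
guration              ░┃                   
                      ░┃                   
0                     ░┃                   
0.0.0.0"              ░┃                   
= true                ░┃                   
3306                  ░┃                   
 5432                 ▼┃                   
━━━━━━━━━━━━━━━━━━━━━━━┛                   


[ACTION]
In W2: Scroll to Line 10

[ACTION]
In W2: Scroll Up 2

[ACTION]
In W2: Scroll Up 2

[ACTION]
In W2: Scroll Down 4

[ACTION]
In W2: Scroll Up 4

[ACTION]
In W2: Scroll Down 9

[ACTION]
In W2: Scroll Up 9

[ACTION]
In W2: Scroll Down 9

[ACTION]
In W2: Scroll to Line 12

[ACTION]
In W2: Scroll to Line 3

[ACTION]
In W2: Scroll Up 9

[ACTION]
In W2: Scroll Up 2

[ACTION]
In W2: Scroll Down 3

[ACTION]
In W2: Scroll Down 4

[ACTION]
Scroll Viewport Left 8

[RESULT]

───────────────────────────────┨           
he]                           ▲┃           
le_ssl = 4                    █┃           
 = "0.0.0.0"                  ░┃           
out = "/var/log"              ░┃           
g = "utf-8"                   ░┃           
rval = "localhost"            ░┃           
                              ░┃           
h]                            ░┃           
th configuration              ░┃           
 = true                       ░┃           
ers = 100                     ░┃           
rval = "0.0.0.0"              ░┃           
retries = true                ░┃           
level = 3306                  ░┃           
le_ssl = 5432                 ▼┃           
━━━━━━━━━━━━━━━━━━━━━━━━━━━━━━━┛           


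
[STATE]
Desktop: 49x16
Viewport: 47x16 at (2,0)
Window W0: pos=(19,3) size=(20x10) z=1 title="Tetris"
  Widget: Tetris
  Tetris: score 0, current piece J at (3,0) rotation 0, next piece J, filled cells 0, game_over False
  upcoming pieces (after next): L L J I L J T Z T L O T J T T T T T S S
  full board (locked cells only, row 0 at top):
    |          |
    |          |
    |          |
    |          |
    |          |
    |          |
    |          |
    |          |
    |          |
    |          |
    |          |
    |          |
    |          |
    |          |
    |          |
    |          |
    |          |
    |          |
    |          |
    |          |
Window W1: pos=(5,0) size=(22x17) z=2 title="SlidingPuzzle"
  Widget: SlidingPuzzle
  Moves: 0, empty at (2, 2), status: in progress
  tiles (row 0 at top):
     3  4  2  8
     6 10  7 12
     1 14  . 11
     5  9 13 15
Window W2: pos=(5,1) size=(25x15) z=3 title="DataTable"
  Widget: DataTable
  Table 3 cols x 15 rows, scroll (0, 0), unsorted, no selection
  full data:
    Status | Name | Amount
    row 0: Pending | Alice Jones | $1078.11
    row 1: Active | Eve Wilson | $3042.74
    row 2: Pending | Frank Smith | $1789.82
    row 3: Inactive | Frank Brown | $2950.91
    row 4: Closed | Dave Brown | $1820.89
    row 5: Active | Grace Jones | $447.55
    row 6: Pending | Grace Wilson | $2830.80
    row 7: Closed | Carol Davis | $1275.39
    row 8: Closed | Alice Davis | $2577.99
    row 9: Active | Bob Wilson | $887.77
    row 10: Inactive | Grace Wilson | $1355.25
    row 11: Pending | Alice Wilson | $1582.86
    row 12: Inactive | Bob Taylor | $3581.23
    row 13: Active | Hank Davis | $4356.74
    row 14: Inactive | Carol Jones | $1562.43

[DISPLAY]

   ┏━━━━━━━━━━━━━━━━━━━━┓                      
   ┏━━━━━━━━━━━━━━━━━━━━━━━┓                   
   ┃ DataTable             ┃                   
   ┠───────────────────────┨━━━━━━━━┓          
   ┃Status  │Name        │A┃        ┃          
   ┃────────┼────────────┼─┃────────┨          
   ┃Pending │Alice Jones │$┃        ┃          
   ┃Active  │Eve Wilson  │$┃        ┃          
   ┃Pending │Frank Smith │$┃        ┃          
   ┃Inactive│Frank Brown │$┃        ┃          
   ┃Closed  │Dave Brown  │$┃        ┃          
   ┃Active  │Grace Jones │$┃        ┃          
   ┃Pending │Grace Wilson│$┃━━━━━━━━┛          
   ┃Closed  │Carol Davis │$┃                   
   ┃Closed  │Alice Davis │$┃                   
   ┗━━━━━━━━━━━━━━━━━━━━━━━┛                   


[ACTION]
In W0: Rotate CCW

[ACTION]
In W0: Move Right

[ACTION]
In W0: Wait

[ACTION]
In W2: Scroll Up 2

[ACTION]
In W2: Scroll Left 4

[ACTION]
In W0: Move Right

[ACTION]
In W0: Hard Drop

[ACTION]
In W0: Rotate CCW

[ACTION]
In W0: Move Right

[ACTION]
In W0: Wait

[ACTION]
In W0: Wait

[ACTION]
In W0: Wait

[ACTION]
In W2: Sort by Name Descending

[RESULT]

   ┏━━━━━━━━━━━━━━━━━━━━┓                      
   ┏━━━━━━━━━━━━━━━━━━━━━━━┓                   
   ┃ DataTable             ┃                   
   ┠───────────────────────┨━━━━━━━━┓          
   ┃Status  │Name       ▼│A┃        ┃          
   ┃────────┼────────────┼─┃────────┨          
   ┃Active  │Hank Davis  │$┃        ┃          
   ┃Pending │Grace Wilson│$┃        ┃          
   ┃Inactive│Grace Wilson│$┃        ┃          
   ┃Active  │Grace Jones │$┃        ┃          
   ┃Pending │Frank Smith │$┃        ┃          
   ┃Inactive│Frank Brown │$┃        ┃          
   ┃Active  │Eve Wilson  │$┃━━━━━━━━┛          
   ┃Closed  │Dave Brown  │$┃                   
   ┃Inactive│Carol Jones │$┃                   
   ┗━━━━━━━━━━━━━━━━━━━━━━━┛                   


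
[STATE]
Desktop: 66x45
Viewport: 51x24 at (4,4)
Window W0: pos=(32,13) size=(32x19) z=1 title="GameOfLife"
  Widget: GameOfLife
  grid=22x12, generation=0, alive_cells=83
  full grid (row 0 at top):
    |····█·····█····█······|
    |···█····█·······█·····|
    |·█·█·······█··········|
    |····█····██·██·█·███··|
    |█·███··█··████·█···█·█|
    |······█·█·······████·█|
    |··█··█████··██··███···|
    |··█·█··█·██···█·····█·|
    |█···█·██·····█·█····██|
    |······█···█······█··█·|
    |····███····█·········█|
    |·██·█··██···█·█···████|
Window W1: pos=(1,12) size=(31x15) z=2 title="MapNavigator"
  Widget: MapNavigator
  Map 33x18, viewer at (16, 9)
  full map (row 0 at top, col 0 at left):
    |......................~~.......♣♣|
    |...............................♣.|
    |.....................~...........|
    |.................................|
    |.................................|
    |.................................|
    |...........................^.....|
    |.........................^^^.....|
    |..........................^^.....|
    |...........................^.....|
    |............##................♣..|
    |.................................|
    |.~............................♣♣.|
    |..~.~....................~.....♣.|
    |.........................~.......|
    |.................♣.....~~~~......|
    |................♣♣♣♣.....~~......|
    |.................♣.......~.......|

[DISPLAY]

                                                   
                                                   
                                                   
                                                   
                                                   
                                                   
                                                   
                                                   
━━━━━━━━━━━━━━━━━━━━━━━━━━━┓                       
apNavigator                ┃┏━━━━━━━━━━━━━━━━━━━━━━
───────────────────────────┨┃ GameOfLife           
...........................┃┠──────────────────────
...........................┃┃Gen: 0                
.......................^...┃┃····█·····█····█······
.....................^^^...┃┃···█····█·······█·····
......................^^...┃┃·█·█·······█··········
............@..........^...┃┃····█····██·██·█·███··
........##................♣┃┃█·███··█··████·█···█·█
...........................┃┃······█·█·······████·█
..........................♣┃┃··█··█████··██··███···
~....................~.....┃┃··█·█··█·██···█·····█·
.....................~.....┃┃█···█·██·····█·█····██
━━━━━━━━━━━━━━━━━━━━━━━━━━━┛┃······█···█······█··█·
                            ┃····███····█·········█


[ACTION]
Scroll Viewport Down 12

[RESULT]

...........................┃┃Gen: 0                
.......................^...┃┃····█·····█····█······
.....................^^^...┃┃···█····█·······█·····
......................^^...┃┃·█·█·······█··········
............@..........^...┃┃····█····██·██·█·███··
........##................♣┃┃█·███··█··████·█···█·█
...........................┃┃······█·█·······████·█
..........................♣┃┃··█··█████··██··███···
~....................~.....┃┃··█·█··█·██···█·····█·
.....................~.....┃┃█···█·██·····█·█····██
━━━━━━━━━━━━━━━━━━━━━━━━━━━┛┃······█···█······█··█·
                            ┃····███····█·········█
                            ┃·██·█··██···█·█···████
                            ┃                      
                            ┃                      
                            ┗━━━━━━━━━━━━━━━━━━━━━━
                                                   
                                                   
                                                   
                                                   
                                                   
                                                   
                                                   
                                                   


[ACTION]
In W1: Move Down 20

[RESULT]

~....................~.....┃┃Gen: 0                
.....................~.....┃┃····█·····█····█······
.............♣.....~~~~....┃┃···█····█·······█·····
............♣♣♣♣.....~~....┃┃·█·█·······█··········
............@♣.......~.....┃┃····█····██·██·█·███··
                           ┃┃█·███··█··████·█···█·█
                           ┃┃······█·█·······████·█
                           ┃┃··█··█████··██··███···
                           ┃┃··█·█··█·██···█·····█·
                           ┃┃█···█·██·····█·█····██
━━━━━━━━━━━━━━━━━━━━━━━━━━━┛┃······█···█······█··█·
                            ┃····███····█·········█
                            ┃·██·█··██···█·█···████
                            ┃                      
                            ┃                      
                            ┗━━━━━━━━━━━━━━━━━━━━━━
                                                   
                                                   
                                                   
                                                   
                                                   
                                                   
                                                   
                                                   


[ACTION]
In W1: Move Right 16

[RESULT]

.....~.....♣.              ┃┃Gen: 0                
.....~.......              ┃┃····█·····█····█······
...~~~~......              ┃┃···█····█·······█·····
.....~~......              ┃┃·█·█·······█··········
.....~......@              ┃┃····█····██·██·█·███··
                           ┃┃█·███··█··████·█···█·█
                           ┃┃······█·█·······████·█
                           ┃┃··█··█████··██··███···
                           ┃┃··█·█··█·██···█·····█·
                           ┃┃█···█·██·····█·█····██
━━━━━━━━━━━━━━━━━━━━━━━━━━━┛┃······█···█······█··█·
                            ┃····███····█·········█
                            ┃·██·█··██···█·█···████
                            ┃                      
                            ┃                      
                            ┗━━━━━━━━━━━━━━━━━━━━━━
                                                   
                                                   
                                                   
                                                   
                                                   
                                                   
                                                   
                                                   


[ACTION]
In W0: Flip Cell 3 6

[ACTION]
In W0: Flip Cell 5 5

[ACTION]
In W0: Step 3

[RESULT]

.....~.....♣.              ┃┃Gen: 3                
.....~.......              ┃┃···█··················
...~~~~......              ┃┃··██·····█··█····█····
.....~~......              ┃┃·········█··███·█·██··
.....~......@              ┃┃··█··█·······█····█···
                           ┃┃··████···███·█··█·█···
                           ┃┃·█···█····██·█··█·██··
                           ┃┃·█··██····███····██···
                           ┃┃··█····████████·█··█··
                           ┃┃··········██······█···
━━━━━━━━━━━━━━━━━━━━━━━━━━━┛┃···██·····██··········
                            ┃···██····█···········█
                            ┃·····███············██
                            ┃                      
                            ┃                      
                            ┗━━━━━━━━━━━━━━━━━━━━━━
                                                   
                                                   
                                                   
                                                   
                                                   
                                                   
                                                   
                                                   


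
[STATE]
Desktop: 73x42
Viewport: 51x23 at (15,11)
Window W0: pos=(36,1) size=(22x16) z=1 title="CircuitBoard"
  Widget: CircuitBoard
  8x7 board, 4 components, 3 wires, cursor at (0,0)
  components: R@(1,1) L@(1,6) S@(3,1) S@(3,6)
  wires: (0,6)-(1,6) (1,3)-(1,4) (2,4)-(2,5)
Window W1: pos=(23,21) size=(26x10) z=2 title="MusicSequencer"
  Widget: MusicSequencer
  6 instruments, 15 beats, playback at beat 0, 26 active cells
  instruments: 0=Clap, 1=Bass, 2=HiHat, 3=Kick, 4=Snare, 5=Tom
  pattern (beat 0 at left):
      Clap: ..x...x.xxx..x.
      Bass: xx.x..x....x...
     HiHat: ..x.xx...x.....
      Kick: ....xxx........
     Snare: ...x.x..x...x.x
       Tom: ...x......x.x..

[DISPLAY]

                     ┃3       S           ┃        
                     ┃                    ┃        
                     ┃4                   ┃        
                     ┃                    ┃        
                     ┃5                   ┃        
                     ┗━━━━━━━━━━━━━━━━━━━━┛        
                                                   
                                                   
                                                   
                                                   
        ┏━━━━━━━━━━━━━━━━━━━━━━━━┓                 
        ┃ MusicSequencer         ┃                 
        ┠────────────────────────┨                 
        ┃      ▼12345678901234   ┃                 
        ┃  Clap··█···█·███··█·   ┃                 
        ┃  Bass██·█··█····█···   ┃                 
        ┃ HiHat··█·██···█·····   ┃                 
        ┃  Kick····███········   ┃                 
        ┃ Snare···█·█··█···█·█   ┃                 
        ┗━━━━━━━━━━━━━━━━━━━━━━━━┛                 
                                                   
                                                   
                                                   


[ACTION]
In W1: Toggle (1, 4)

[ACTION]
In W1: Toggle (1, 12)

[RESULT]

                     ┃3       S           ┃        
                     ┃                    ┃        
                     ┃4                   ┃        
                     ┃                    ┃        
                     ┃5                   ┃        
                     ┗━━━━━━━━━━━━━━━━━━━━┛        
                                                   
                                                   
                                                   
                                                   
        ┏━━━━━━━━━━━━━━━━━━━━━━━━┓                 
        ┃ MusicSequencer         ┃                 
        ┠────────────────────────┨                 
        ┃      ▼12345678901234   ┃                 
        ┃  Clap··█···█·███··█·   ┃                 
        ┃  Bass██·██·█····██··   ┃                 
        ┃ HiHat··█·██···█·····   ┃                 
        ┃  Kick····███········   ┃                 
        ┃ Snare···█·█··█···█·█   ┃                 
        ┗━━━━━━━━━━━━━━━━━━━━━━━━┛                 
                                                   
                                                   
                                                   


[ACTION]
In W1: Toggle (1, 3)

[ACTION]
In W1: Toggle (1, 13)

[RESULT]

                     ┃3       S           ┃        
                     ┃                    ┃        
                     ┃4                   ┃        
                     ┃                    ┃        
                     ┃5                   ┃        
                     ┗━━━━━━━━━━━━━━━━━━━━┛        
                                                   
                                                   
                                                   
                                                   
        ┏━━━━━━━━━━━━━━━━━━━━━━━━┓                 
        ┃ MusicSequencer         ┃                 
        ┠────────────────────────┨                 
        ┃      ▼12345678901234   ┃                 
        ┃  Clap··█···█·███··█·   ┃                 
        ┃  Bass██··█·█····███·   ┃                 
        ┃ HiHat··█·██···█·····   ┃                 
        ┃  Kick····███········   ┃                 
        ┃ Snare···█·█··█···█·█   ┃                 
        ┗━━━━━━━━━━━━━━━━━━━━━━━━┛                 
                                                   
                                                   
                                                   


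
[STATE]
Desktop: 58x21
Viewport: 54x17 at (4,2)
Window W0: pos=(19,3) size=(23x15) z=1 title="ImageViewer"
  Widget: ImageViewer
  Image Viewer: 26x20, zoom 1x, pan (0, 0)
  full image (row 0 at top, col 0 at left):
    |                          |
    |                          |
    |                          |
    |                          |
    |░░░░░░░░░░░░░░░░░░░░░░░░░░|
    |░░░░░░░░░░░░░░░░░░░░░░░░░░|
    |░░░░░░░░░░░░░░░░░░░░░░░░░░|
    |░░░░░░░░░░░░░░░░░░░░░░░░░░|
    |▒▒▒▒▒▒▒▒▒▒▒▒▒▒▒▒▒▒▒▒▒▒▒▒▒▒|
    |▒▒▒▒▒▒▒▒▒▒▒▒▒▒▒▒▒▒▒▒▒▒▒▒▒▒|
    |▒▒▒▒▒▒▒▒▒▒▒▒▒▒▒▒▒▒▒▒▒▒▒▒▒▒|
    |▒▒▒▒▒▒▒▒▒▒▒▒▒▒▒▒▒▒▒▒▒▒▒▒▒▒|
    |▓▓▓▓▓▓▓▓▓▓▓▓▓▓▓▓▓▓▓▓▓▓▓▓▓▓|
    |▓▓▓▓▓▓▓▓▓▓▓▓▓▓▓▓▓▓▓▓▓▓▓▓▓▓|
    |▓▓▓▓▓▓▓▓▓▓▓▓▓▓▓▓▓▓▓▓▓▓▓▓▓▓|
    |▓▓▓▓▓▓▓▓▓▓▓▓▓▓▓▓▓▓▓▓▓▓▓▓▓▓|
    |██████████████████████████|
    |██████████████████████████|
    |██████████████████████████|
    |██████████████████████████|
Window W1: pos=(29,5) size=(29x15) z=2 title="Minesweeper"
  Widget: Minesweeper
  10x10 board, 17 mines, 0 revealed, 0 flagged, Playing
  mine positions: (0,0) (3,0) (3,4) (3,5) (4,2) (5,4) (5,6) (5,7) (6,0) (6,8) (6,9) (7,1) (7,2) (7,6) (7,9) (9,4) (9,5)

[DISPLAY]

                                                      
               ┏━━━━━━━━━━━━━━━━━━━━━┓                
               ┃ ImageViewer         ┃                
               ┠─────────┏━━━━━━━━━━━━━━━━━━━━━━━━━━━┓
               ┃         ┃ Minesweeper               ┃
               ┃         ┠───────────────────────────┨
               ┃         ┃■■■■■■■■■■                 ┃
               ┃         ┃■■■■■■■■■■                 ┃
               ┃░░░░░░░░░┃■■■■■■■■■■                 ┃
               ┃░░░░░░░░░┃■■■■■■■■■■                 ┃
               ┃░░░░░░░░░┃■■■■■■■■■■                 ┃
               ┃░░░░░░░░░┃■■■■■■■■■■                 ┃
               ┃▒▒▒▒▒▒▒▒▒┃■■■■■■■■■■                 ┃
               ┃▒▒▒▒▒▒▒▒▒┃■■■■■■■■■■                 ┃
               ┃▒▒▒▒▒▒▒▒▒┃■■■■■■■■■■                 ┃
               ┗━━━━━━━━━┃■■■■■■■■■■                 ┃
                         ┃                           ┃


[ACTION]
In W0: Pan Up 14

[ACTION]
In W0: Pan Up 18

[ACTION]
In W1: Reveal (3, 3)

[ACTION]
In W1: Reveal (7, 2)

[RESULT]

                                                      
               ┏━━━━━━━━━━━━━━━━━━━━━┓                
               ┃ ImageViewer         ┃                
               ┠─────────┏━━━━━━━━━━━━━━━━━━━━━━━━━━━┓
               ┃         ┃ Minesweeper               ┃
               ┃         ┠───────────────────────────┨
               ┃         ┃✹■■■■■■■■■                 ┃
               ┃         ┃■■■■■■■■■■                 ┃
               ┃░░░░░░░░░┃■■■■■■■■■■                 ┃
               ┃░░░░░░░░░┃✹■■2✹✹■■■■                 ┃
               ┃░░░░░░░░░┃■■✹■■■■■■■                 ┃
               ┃░░░░░░░░░┃■■■■✹■✹✹■■                 ┃
               ┃▒▒▒▒▒▒▒▒▒┃✹■■■■■■■✹✹                 ┃
               ┃▒▒▒▒▒▒▒▒▒┃■✹✹■■■✹■■✹                 ┃
               ┃▒▒▒▒▒▒▒▒▒┃■■■■■■■■■■                 ┃
               ┗━━━━━━━━━┃■■■■✹✹■■■■                 ┃
                         ┃                           ┃
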